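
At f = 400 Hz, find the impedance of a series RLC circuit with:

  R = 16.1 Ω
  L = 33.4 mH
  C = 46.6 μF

Step 1 — Angular frequency: ω = 2π·f = 2π·400 = 2513 rad/s.
Step 2 — Component impedances:
  R: Z = R = 16.1 Ω
  L: Z = jωL = j·2513·0.0334 = 0 + j83.94 Ω
  C: Z = 1/(jωC) = -j/(ω·C) = 0 - j8.538 Ω
Step 3 — Series combination: Z_total = R + L + C = 16.1 + j75.41 Ω = 77.1∠77.9° Ω.

Z = 16.1 + j75.41 Ω = 77.1∠77.9° Ω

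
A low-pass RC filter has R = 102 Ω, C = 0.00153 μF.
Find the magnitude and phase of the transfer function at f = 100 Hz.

Step 1 — Angular frequency: ω = 2π·100 = 628.3 rad/s.
Step 2 — Transfer function: H(jω) = 1/(1 + jωRC).
Step 3 — Denominator: 1 + jωRC = 1 + j·628.3·102·1.53e-09 = 1 + j9.806e-05.
Step 4 — H = 1 - j9.806e-05.
Step 5 — Magnitude: |H| = 1 (-0.0 dB); phase: φ = -0.0°.

|H| = 1 (-0.0 dB), φ = -0.0°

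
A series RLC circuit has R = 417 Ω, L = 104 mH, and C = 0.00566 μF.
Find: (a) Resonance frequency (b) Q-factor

Step 1 — Resonance condition Im(Z)=0 gives ω₀ = 1/√(LC).
Step 2 — ω₀ = 1/√(0.104·5.66e-09) = 4.122e+04 rad/s.
Step 3 — f₀ = ω₀/(2π) = 6560 Hz.
Step 4 — Series Q: Q = ω₀L/R = 4.122e+04·0.104/417 = 10.28.

(a) f₀ = 6560 Hz  (b) Q = 10.28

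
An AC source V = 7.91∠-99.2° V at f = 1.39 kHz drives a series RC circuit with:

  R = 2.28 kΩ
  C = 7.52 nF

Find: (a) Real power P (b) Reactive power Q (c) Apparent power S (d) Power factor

Step 1 — Angular frequency: ω = 2π·f = 2π·1390 = 8734 rad/s.
Step 2 — Component impedances:
  R: Z = R = 2280 Ω
  C: Z = 1/(jωC) = -j/(ω·C) = 0 - j1.523e+04 Ω
Step 3 — Series combination: Z_total = R + C = 2280 - j1.523e+04 Ω = 1.54e+04∠-81.5° Ω.
Step 4 — Source phasor: V = 7.91∠-99.2° V = -1.265 - j7.808 V.
Step 5 — Current: I = V / Z = 0.0004894 - j0.0001563 A = 0.0005138∠-17.7° A.
Step 6 — Complex power: S = V·I* = 0.0006018 - j0.004019 VA.
Step 7 — Real power: P = Re(S) = 0.0006018 W.
Step 8 — Reactive power: Q = Im(S) = -0.004019 VAR.
Step 9 — Apparent power: |S| = 0.004064 VA.
Step 10 — Power factor: PF = P/|S| = 0.1481 (leading).

(a) P = 0.0006018 W  (b) Q = -0.004019 VAR  (c) S = 0.004064 VA  (d) PF = 0.1481 (leading)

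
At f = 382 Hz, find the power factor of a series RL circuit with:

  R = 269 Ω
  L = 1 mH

Step 1 — Angular frequency: ω = 2π·f = 2π·382 = 2400 rad/s.
Step 2 — Component impedances:
  R: Z = R = 269 Ω
  L: Z = jωL = j·2400·0.001 = 0 + j2.4 Ω
Step 3 — Series combination: Z_total = R + L = 269 + j2.4 Ω = 269∠0.5° Ω.
Step 4 — Power factor: PF = cos(φ) = Re(Z)/|Z| = 269/269 = 1.
Step 5 — Type: Im(Z) = 2.4 ⇒ lagging (phase φ = 0.5°).

PF = 1 (lagging, φ = 0.5°)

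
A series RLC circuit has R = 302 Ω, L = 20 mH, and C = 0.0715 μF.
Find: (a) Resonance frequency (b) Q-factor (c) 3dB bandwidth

Step 1 — Resonance: ω₀ = 1/√(LC) = 1/√(0.02·7.15e-08) = 2.644e+04 rad/s.
Step 2 — f₀ = ω₀/(2π) = 4209 Hz.
Step 3 — Series Q: Q = ω₀L/R = 2.644e+04·0.02/302 = 1.751.
Step 4 — Bandwidth: Δω = ω₀/Q = 1.51e+04 rad/s; BW = Δω/(2π) = 2403 Hz.

(a) f₀ = 4209 Hz  (b) Q = 1.751  (c) BW = 2403 Hz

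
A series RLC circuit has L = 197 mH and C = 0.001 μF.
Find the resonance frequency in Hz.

Step 1 — Resonance condition Im(Z)=0 gives ω₀ = 1/√(LC).
Step 2 — ω₀ = 1/√(0.197·1e-09) = 7.125e+04 rad/s.
Step 3 — f₀ = ω₀/(2π) = 1.134e+04 Hz.

f₀ = 1.134e+04 Hz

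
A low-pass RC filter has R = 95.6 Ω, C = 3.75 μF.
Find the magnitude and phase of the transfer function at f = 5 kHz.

Step 1 — Angular frequency: ω = 2π·5000 = 3.142e+04 rad/s.
Step 2 — Transfer function: H(jω) = 1/(1 + jωRC).
Step 3 — Denominator: 1 + jωRC = 1 + j·3.142e+04·95.6·3.75e-06 = 1 + j11.26.
Step 4 — H = 0.007822 - j0.08809.
Step 5 — Magnitude: |H| = 0.08844 (-21.1 dB); phase: φ = -84.9°.

|H| = 0.08844 (-21.1 dB), φ = -84.9°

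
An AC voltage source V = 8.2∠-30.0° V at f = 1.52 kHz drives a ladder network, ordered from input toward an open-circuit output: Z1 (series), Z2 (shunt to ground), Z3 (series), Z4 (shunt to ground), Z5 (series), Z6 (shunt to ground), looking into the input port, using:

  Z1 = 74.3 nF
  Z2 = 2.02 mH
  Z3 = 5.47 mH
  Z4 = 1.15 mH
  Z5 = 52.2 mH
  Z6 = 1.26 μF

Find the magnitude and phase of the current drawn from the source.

Step 1 — Angular frequency: ω = 2π·f = 2π·1520 = 9550 rad/s.
Step 2 — Component impedances:
  Z1: Z = 1/(jωC) = -j/(ω·C) = 0 - j1409 Ω
  Z2: Z = jωL = j·9550·0.00202 = 0 + j19.29 Ω
  Z3: Z = jωL = j·9550·0.00547 = 0 + j52.24 Ω
  Z4: Z = jωL = j·9550·0.00115 = 0 + j10.98 Ω
  Z5: Z = jωL = j·9550·0.0522 = 0 + j498.5 Ω
  Z6: Z = 1/(jωC) = -j/(ω·C) = 0 - j83.1 Ω
Step 3 — Ladder network (open output): work backward from the far end, alternating series and parallel combinations. Z_in = 0 - j1394 Ω = 1394∠-90.0° Ω.
Step 4 — Source phasor: V = 8.2∠-30.0° V = 7.101 - j4.1 V.
Step 5 — Ohm's law: I = V / Z_total = (7.101 - j4.1) / (0 - j1394) = 0.00294 + j0.005093 A.
Step 6 — Convert to polar: |I| = 0.00588 A, ∠I = 60.0°.

I = 0.00588∠60.0° A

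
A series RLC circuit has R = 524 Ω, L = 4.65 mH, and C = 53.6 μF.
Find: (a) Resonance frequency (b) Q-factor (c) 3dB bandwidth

Step 1 — Resonance: ω₀ = 1/√(LC) = 1/√(0.00465·5.36e-05) = 2003 rad/s.
Step 2 — f₀ = ω₀/(2π) = 318.8 Hz.
Step 3 — Series Q: Q = ω₀L/R = 2003·0.00465/524 = 0.01778.
Step 4 — Bandwidth: Δω = ω₀/Q = 1.127e+05 rad/s; BW = Δω/(2π) = 1.793e+04 Hz.

(a) f₀ = 318.8 Hz  (b) Q = 0.01778  (c) BW = 1.793e+04 Hz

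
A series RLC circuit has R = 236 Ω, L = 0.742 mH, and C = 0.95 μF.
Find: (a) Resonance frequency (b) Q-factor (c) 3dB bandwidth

Step 1 — Resonance condition Im(Z)=0 gives ω₀ = 1/√(LC).
Step 2 — ω₀ = 1/√(0.000742·9.5e-07) = 3.766e+04 rad/s.
Step 3 — f₀ = ω₀/(2π) = 5995 Hz.
Step 4 — Series Q: Q = ω₀L/R = 3.766e+04·0.000742/236 = 0.1184.
Step 5 — 3dB bandwidth: Δω = ω₀/Q = 3.181e+05 rad/s; BW = Δω/(2π) = 5.062e+04 Hz.

(a) f₀ = 5995 Hz  (b) Q = 0.1184  (c) BW = 5.062e+04 Hz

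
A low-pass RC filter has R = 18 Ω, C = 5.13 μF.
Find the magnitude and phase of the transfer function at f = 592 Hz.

Step 1 — Angular frequency: ω = 2π·592 = 3720 rad/s.
Step 2 — Transfer function: H(jω) = 1/(1 + jωRC).
Step 3 — Denominator: 1 + jωRC = 1 + j·3720·18·5.13e-06 = 1 + j0.3435.
Step 4 — H = 0.8945 - j0.3072.
Step 5 — Magnitude: |H| = 0.9458 (-0.5 dB); phase: φ = -19.0°.

|H| = 0.9458 (-0.5 dB), φ = -19.0°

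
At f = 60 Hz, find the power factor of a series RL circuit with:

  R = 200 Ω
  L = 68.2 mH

Step 1 — Angular frequency: ω = 2π·f = 2π·60 = 377 rad/s.
Step 2 — Component impedances:
  R: Z = R = 200 Ω
  L: Z = jωL = j·377·0.0682 = 0 + j25.71 Ω
Step 3 — Series combination: Z_total = R + L = 200 + j25.71 Ω = 201.6∠7.3° Ω.
Step 4 — Power factor: PF = cos(φ) = Re(Z)/|Z| = 200/201.65 = 0.9918.
Step 5 — Type: Im(Z) = 25.71 ⇒ lagging (phase φ = 7.3°).

PF = 0.9918 (lagging, φ = 7.3°)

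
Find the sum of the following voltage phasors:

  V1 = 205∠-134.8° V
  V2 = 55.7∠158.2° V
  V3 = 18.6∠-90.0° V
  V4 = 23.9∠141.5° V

Step 1 — Convert each phasor to rectangular form:
  V1 = 205·(cos(-134.8°) + j·sin(-134.8°)) = -144.5 - j145.5 V
  V2 = 55.7·(cos(158.2°) + j·sin(158.2°)) = -51.72 + j20.69 V
  V3 = 18.6·(cos(-90.0°) + j·sin(-90.0°)) = 0 - j18.6 V
  V4 = 23.9·(cos(141.5°) + j·sin(141.5°)) = -18.7 + j14.88 V
Step 2 — Sum components: V_total = -214.9 - j128.5 V.
Step 3 — Convert to polar: |V_total| = 250.4 V, ∠V_total = -149.1°.

V_total = 250.4∠-149.1° V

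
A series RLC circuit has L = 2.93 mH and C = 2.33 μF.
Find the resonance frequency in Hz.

Step 1 — Resonance condition Im(Z)=0 gives ω₀ = 1/√(LC).
Step 2 — ω₀ = 1/√(0.00293·2.33e-06) = 1.21e+04 rad/s.
Step 3 — f₀ = ω₀/(2π) = 1926 Hz.

f₀ = 1926 Hz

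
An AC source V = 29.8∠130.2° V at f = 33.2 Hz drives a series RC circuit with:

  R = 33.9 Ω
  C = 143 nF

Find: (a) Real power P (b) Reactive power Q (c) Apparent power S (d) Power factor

Step 1 — Angular frequency: ω = 2π·f = 2π·33.2 = 208.6 rad/s.
Step 2 — Component impedances:
  R: Z = R = 33.9 Ω
  C: Z = 1/(jωC) = -j/(ω·C) = 0 - j3.352e+04 Ω
Step 3 — Series combination: Z_total = R + C = 33.9 - j3.352e+04 Ω = 3.352e+04∠-89.9° Ω.
Step 4 — Source phasor: V = 29.8∠130.2° V = -19.23 + j22.76 V.
Step 5 — Current: I = V / Z = -0.0006795 - j0.0005731 A = 0.0008889∠-139.9° A.
Step 6 — Complex power: S = V·I* = 2.679e-05 - j0.02649 VA.
Step 7 — Real power: P = Re(S) = 2.679e-05 W.
Step 8 — Reactive power: Q = Im(S) = -0.02649 VAR.
Step 9 — Apparent power: |S| = 0.02649 VA.
Step 10 — Power factor: PF = P/|S| = 0.001011 (leading).

(a) P = 2.679e-05 W  (b) Q = -0.02649 VAR  (c) S = 0.02649 VA  (d) PF = 0.001011 (leading)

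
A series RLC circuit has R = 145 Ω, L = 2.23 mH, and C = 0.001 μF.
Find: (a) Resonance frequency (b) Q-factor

Step 1 — Resonance condition Im(Z)=0 gives ω₀ = 1/√(LC).
Step 2 — ω₀ = 1/√(0.00223·1e-09) = 6.696e+05 rad/s.
Step 3 — f₀ = ω₀/(2π) = 1.066e+05 Hz.
Step 4 — Series Q: Q = ω₀L/R = 6.696e+05·0.00223/145 = 10.3.

(a) f₀ = 1.066e+05 Hz  (b) Q = 10.3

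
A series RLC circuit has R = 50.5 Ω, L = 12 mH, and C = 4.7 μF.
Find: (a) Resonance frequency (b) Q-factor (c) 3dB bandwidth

Step 1 — Resonance: ω₀ = 1/√(LC) = 1/√(0.012·4.7e-06) = 4211 rad/s.
Step 2 — f₀ = ω₀/(2π) = 670.2 Hz.
Step 3 — Series Q: Q = ω₀L/R = 4211·0.012/50.5 = 1.001.
Step 4 — Bandwidth: Δω = ω₀/Q = 4208 rad/s; BW = Δω/(2π) = 669.8 Hz.

(a) f₀ = 670.2 Hz  (b) Q = 1.001  (c) BW = 669.8 Hz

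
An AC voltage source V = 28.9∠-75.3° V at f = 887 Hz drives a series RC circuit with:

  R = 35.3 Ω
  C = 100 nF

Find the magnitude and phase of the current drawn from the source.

Step 1 — Angular frequency: ω = 2π·f = 2π·887 = 5573 rad/s.
Step 2 — Component impedances:
  R: Z = R = 35.3 Ω
  C: Z = 1/(jωC) = -j/(ω·C) = 0 - j1794 Ω
Step 3 — Series combination: Z_total = R + C = 35.3 - j1794 Ω = 1795∠-88.9° Ω.
Step 4 — Source phasor: V = 28.9∠-75.3° V = 7.334 - j27.95 V.
Step 5 — Ohm's law: I = V / Z_total = (7.334 - j27.95) / (35.3 - j1794) = 0.01565 + j0.003779 A.
Step 6 — Convert to polar: |I| = 0.0161 A, ∠I = 13.6°.

I = 0.0161∠13.6° A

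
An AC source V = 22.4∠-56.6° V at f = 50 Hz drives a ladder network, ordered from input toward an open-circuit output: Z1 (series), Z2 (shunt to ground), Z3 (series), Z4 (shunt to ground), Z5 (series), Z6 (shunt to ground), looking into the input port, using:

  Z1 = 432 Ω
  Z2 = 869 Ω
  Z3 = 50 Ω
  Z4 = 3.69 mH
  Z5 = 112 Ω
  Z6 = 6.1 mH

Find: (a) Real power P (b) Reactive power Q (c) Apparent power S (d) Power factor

Step 1 — Angular frequency: ω = 2π·f = 2π·50 = 314.2 rad/s.
Step 2 — Component impedances:
  Z1: Z = R = 432 Ω
  Z2: Z = R = 869 Ω
  Z3: Z = R = 50 Ω
  Z4: Z = jωL = j·314.2·0.00369 = 0 + j1.159 Ω
  Z5: Z = R = 112 Ω
  Z6: Z = jωL = j·314.2·0.0061 = 0 + j1.916 Ω
Step 3 — Ladder network (open output): work backward from the far end, alternating series and parallel combinations. Z_in = 479.3 + j1.036 Ω = 479.3∠0.1° Ω.
Step 4 — Source phasor: V = 22.4∠-56.6° V = 12.33 - j18.7 V.
Step 5 — Current: I = V / Z = 0.02564 - j0.03907 A = 0.04674∠-56.7° A.
Step 6 — Complex power: S = V·I* = 1.047 + j0.002263 VA.
Step 7 — Real power: P = Re(S) = 1.047 W.
Step 8 — Reactive power: Q = Im(S) = 0.002263 VAR.
Step 9 — Apparent power: |S| = 1.047 VA.
Step 10 — Power factor: PF = P/|S| = 1 (lagging).

(a) P = 1.047 W  (b) Q = 0.002263 VAR  (c) S = 1.047 VA  (d) PF = 1 (lagging)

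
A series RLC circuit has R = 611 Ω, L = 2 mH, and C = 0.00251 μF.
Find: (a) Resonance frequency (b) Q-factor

Step 1 — Resonance condition Im(Z)=0 gives ω₀ = 1/√(LC).
Step 2 — ω₀ = 1/√(0.002·2.51e-09) = 4.463e+05 rad/s.
Step 3 — f₀ = ω₀/(2π) = 7.103e+04 Hz.
Step 4 — Series Q: Q = ω₀L/R = 4.463e+05·0.002/611 = 1.461.

(a) f₀ = 7.103e+04 Hz  (b) Q = 1.461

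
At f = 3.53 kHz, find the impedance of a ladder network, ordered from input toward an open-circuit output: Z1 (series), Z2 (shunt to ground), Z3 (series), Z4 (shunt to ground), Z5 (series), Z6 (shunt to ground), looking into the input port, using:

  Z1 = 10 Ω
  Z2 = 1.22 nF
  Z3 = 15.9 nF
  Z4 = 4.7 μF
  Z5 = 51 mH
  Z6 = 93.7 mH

Step 1 — Angular frequency: ω = 2π·f = 2π·3530 = 2.218e+04 rad/s.
Step 2 — Component impedances:
  Z1: Z = R = 10 Ω
  Z2: Z = 1/(jωC) = -j/(ω·C) = 0 - j3.696e+04 Ω
  Z3: Z = 1/(jωC) = -j/(ω·C) = 0 - j2836 Ω
  Z4: Z = 1/(jωC) = -j/(ω·C) = 0 - j9.593 Ω
  Z5: Z = jωL = j·2.218e+04·0.051 = 0 + j1131 Ω
  Z6: Z = jωL = j·2.218e+04·0.0937 = 0 + j2078 Ω
Step 3 — Ladder network (open output): work backward from the far end, alternating series and parallel combinations. Z_in = 10 - j2642 Ω = 2642∠-89.8° Ω.

Z = 10 - j2642 Ω = 2642∠-89.8° Ω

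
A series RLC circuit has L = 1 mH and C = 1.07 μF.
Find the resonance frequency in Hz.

Step 1 — Resonance condition Im(Z)=0 gives ω₀ = 1/√(LC).
Step 2 — ω₀ = 1/√(0.001·1.07e-06) = 3.057e+04 rad/s.
Step 3 — f₀ = ω₀/(2π) = 4866 Hz.

f₀ = 4866 Hz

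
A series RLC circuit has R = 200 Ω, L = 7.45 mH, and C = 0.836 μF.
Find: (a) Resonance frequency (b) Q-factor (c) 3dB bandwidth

Step 1 — Resonance: ω₀ = 1/√(LC) = 1/√(0.00745·8.36e-07) = 1.267e+04 rad/s.
Step 2 — f₀ = ω₀/(2π) = 2017 Hz.
Step 3 — Series Q: Q = ω₀L/R = 1.267e+04·0.00745/200 = 0.472.
Step 4 — Bandwidth: Δω = ω₀/Q = 2.685e+04 rad/s; BW = Δω/(2π) = 4273 Hz.

(a) f₀ = 2017 Hz  (b) Q = 0.472  (c) BW = 4273 Hz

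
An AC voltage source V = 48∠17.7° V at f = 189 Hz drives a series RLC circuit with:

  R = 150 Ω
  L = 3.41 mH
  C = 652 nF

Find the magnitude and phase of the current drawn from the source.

Step 1 — Angular frequency: ω = 2π·f = 2π·189 = 1188 rad/s.
Step 2 — Component impedances:
  R: Z = R = 150 Ω
  L: Z = jωL = j·1188·0.00341 = 0 + j4.049 Ω
  C: Z = 1/(jωC) = -j/(ω·C) = 0 - j1292 Ω
Step 3 — Series combination: Z_total = R + L + C = 150 - j1287 Ω = 1296∠-83.4° Ω.
Step 4 — Source phasor: V = 48∠17.7° V = 45.73 + j14.59 V.
Step 5 — Ohm's law: I = V / Z_total = (45.73 + j14.59) / (150 - j1287) = -0.007101 + j0.03634 A.
Step 6 — Convert to polar: |I| = 0.03703 A, ∠I = 101.1°.

I = 0.03703∠101.1° A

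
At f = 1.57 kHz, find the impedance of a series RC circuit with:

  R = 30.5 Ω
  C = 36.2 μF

Step 1 — Angular frequency: ω = 2π·f = 2π·1570 = 9865 rad/s.
Step 2 — Component impedances:
  R: Z = R = 30.5 Ω
  C: Z = 1/(jωC) = -j/(ω·C) = 0 - j2.8 Ω
Step 3 — Series combination: Z_total = R + C = 30.5 - j2.8 Ω = 30.63∠-5.2° Ω.

Z = 30.5 - j2.8 Ω = 30.63∠-5.2° Ω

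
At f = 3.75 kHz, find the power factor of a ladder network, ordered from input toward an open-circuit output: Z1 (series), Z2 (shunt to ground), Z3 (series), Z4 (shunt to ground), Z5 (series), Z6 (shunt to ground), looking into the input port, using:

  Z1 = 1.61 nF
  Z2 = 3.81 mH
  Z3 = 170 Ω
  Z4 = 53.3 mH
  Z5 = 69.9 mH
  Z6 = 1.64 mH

Step 1 — Angular frequency: ω = 2π·f = 2π·3750 = 2.356e+04 rad/s.
Step 2 — Component impedances:
  Z1: Z = 1/(jωC) = -j/(ω·C) = 0 - j2.636e+04 Ω
  Z2: Z = jωL = j·2.356e+04·0.00381 = 0 + j89.77 Ω
  Z3: Z = R = 170 Ω
  Z4: Z = jωL = j·2.356e+04·0.0533 = 0 + j1256 Ω
  Z5: Z = jωL = j·2.356e+04·0.0699 = 0 + j1647 Ω
  Z6: Z = jωL = j·2.356e+04·0.00164 = 0 + j38.64 Ω
Step 3 — Ladder network (open output): work backward from the far end, alternating series and parallel combinations. Z_in = 2.003 - j2.628e+04 Ω = 2.628e+04∠-90.0° Ω.
Step 4 — Power factor: PF = cos(φ) = Re(Z)/|Z| = 2.0026/26281 = 7.62e-05.
Step 5 — Type: Im(Z) = -2.628e+04 ⇒ leading (phase φ = -90.0°).

PF = 7.62e-05 (leading, φ = -90.0°)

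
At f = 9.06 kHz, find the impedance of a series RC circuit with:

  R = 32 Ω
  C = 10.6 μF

Step 1 — Angular frequency: ω = 2π·f = 2π·9060 = 5.693e+04 rad/s.
Step 2 — Component impedances:
  R: Z = R = 32 Ω
  C: Z = 1/(jωC) = -j/(ω·C) = 0 - j1.657 Ω
Step 3 — Series combination: Z_total = R + C = 32 - j1.657 Ω = 32.04∠-3.0° Ω.

Z = 32 - j1.657 Ω = 32.04∠-3.0° Ω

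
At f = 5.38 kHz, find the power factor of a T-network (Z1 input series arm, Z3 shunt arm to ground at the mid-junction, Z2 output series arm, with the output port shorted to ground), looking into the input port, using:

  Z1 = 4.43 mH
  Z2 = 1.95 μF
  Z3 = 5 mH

Step 1 — Angular frequency: ω = 2π·f = 2π·5380 = 3.38e+04 rad/s.
Step 2 — Component impedances:
  Z1: Z = jωL = j·3.38e+04·0.00443 = 0 + j149.7 Ω
  Z2: Z = 1/(jωC) = -j/(ω·C) = 0 - j15.17 Ω
  Z3: Z = jωL = j·3.38e+04·0.005 = 0 + j169 Ω
Step 3 — With the output port shorted to ground, the output series arm Z2 runs from the junction to ground; the shunt arm Z3 also runs from the junction to ground. They appear in parallel: Z3 || Z2 = 0 - j16.67 Ω.
Step 4 — Series with input arm Z1: Z_in = Z1 + (Z3 || Z2) = 0 + j133.1 Ω = 133.1∠90.0° Ω.
Step 5 — Power factor: PF = cos(φ) = Re(Z)/|Z| = 0/133.1 = 0.
Step 6 — Type: Im(Z) = 133.1 ⇒ lagging (phase φ = 90.0°).

PF = 0 (lagging, φ = 90.0°)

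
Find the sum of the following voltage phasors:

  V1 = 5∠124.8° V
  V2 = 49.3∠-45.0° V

Step 1 — Convert each phasor to rectangular form:
  V1 = 5·(cos(124.8°) + j·sin(124.8°)) = -2.854 + j4.106 V
  V2 = 49.3·(cos(-45.0°) + j·sin(-45.0°)) = 34.86 - j34.86 V
Step 2 — Sum components: V_total = 32.01 - j30.75 V.
Step 3 — Convert to polar: |V_total| = 44.39 V, ∠V_total = -43.9°.

V_total = 44.39∠-43.9° V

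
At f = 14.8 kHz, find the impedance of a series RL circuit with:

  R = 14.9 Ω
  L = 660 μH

Step 1 — Angular frequency: ω = 2π·f = 2π·1.48e+04 = 9.299e+04 rad/s.
Step 2 — Component impedances:
  R: Z = R = 14.9 Ω
  L: Z = jωL = j·9.299e+04·0.00066 = 0 + j61.37 Ω
Step 3 — Series combination: Z_total = R + L = 14.9 + j61.37 Ω = 63.16∠76.4° Ω.

Z = 14.9 + j61.37 Ω = 63.16∠76.4° Ω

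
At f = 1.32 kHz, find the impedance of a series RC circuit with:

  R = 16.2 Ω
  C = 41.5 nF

Step 1 — Angular frequency: ω = 2π·f = 2π·1320 = 8294 rad/s.
Step 2 — Component impedances:
  R: Z = R = 16.2 Ω
  C: Z = 1/(jωC) = -j/(ω·C) = 0 - j2905 Ω
Step 3 — Series combination: Z_total = R + C = 16.2 - j2905 Ω = 2905∠-89.7° Ω.

Z = 16.2 - j2905 Ω = 2905∠-89.7° Ω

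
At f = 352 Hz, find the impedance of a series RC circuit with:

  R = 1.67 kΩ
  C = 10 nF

Step 1 — Angular frequency: ω = 2π·f = 2π·352 = 2212 rad/s.
Step 2 — Component impedances:
  R: Z = R = 1670 Ω
  C: Z = 1/(jωC) = -j/(ω·C) = 0 - j4.521e+04 Ω
Step 3 — Series combination: Z_total = R + C = 1670 - j4.521e+04 Ω = 4.525e+04∠-87.9° Ω.

Z = 1670 - j4.521e+04 Ω = 4.525e+04∠-87.9° Ω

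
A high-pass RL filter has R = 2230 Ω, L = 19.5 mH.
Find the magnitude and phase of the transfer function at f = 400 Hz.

Step 1 — Angular frequency: ω = 2π·400 = 2513 rad/s.
Step 2 — Transfer function: H(jω) = jωL/(R + jωL).
Step 3 — Numerator jωL = j·49.01; denominator R + jωL = 2230 + j49.01.
Step 4 — H = 0.0004828 + j0.02197.
Step 5 — Magnitude: |H| = 0.02197 (-33.2 dB); phase: φ = 88.7°.

|H| = 0.02197 (-33.2 dB), φ = 88.7°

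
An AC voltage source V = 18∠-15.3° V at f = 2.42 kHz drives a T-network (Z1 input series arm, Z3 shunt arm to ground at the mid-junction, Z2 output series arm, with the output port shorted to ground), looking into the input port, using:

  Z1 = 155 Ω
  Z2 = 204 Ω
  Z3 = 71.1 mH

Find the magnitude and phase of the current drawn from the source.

Step 1 — Angular frequency: ω = 2π·f = 2π·2420 = 1.521e+04 rad/s.
Step 2 — Component impedances:
  Z1: Z = R = 155 Ω
  Z2: Z = R = 204 Ω
  Z3: Z = jωL = j·1.521e+04·0.0711 = 0 + j1081 Ω
Step 3 — With the output port shorted to ground, the output series arm Z2 runs from the junction to ground; the shunt arm Z3 also runs from the junction to ground. They appear in parallel: Z3 || Z2 = 197 + j37.17 Ω.
Step 4 — Series with input arm Z1: Z_in = Z1 + (Z3 || Z2) = 352 + j37.17 Ω = 353.9∠6.0° Ω.
Step 5 — Source phasor: V = 18∠-15.3° V = 17.36 - j4.75 V.
Step 6 — Ohm's law: I = V / Z_total = (17.36 - j4.75) / (352 + j37.17) = 0.04737 - j0.0185 A.
Step 7 — Convert to polar: |I| = 0.05086 A, ∠I = -21.3°.

I = 0.05086∠-21.3° A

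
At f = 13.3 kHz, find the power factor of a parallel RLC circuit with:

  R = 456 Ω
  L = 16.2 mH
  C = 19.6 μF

Step 1 — Angular frequency: ω = 2π·f = 2π·1.33e+04 = 8.357e+04 rad/s.
Step 2 — Component impedances:
  R: Z = R = 456 Ω
  L: Z = jωL = j·8.357e+04·0.0162 = 0 + j1354 Ω
  C: Z = 1/(jωC) = -j/(ω·C) = 0 - j0.6105 Ω
Step 3 — Parallel combination: 1/Z_total = 1/R + 1/L + 1/C; Z_total = 0.0008182 - j0.6108 Ω = 0.6108∠-89.9° Ω.
Step 4 — Power factor: PF = cos(φ) = Re(Z)/|Z| = 0.0008182/0.6108 = 0.00134.
Step 5 — Type: Im(Z) = -0.6108 ⇒ leading (phase φ = -89.9°).

PF = 0.00134 (leading, φ = -89.9°)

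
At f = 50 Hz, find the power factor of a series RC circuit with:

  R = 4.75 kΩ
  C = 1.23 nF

Step 1 — Angular frequency: ω = 2π·f = 2π·50 = 314.2 rad/s.
Step 2 — Component impedances:
  R: Z = R = 4750 Ω
  C: Z = 1/(jωC) = -j/(ω·C) = 0 - j2.588e+06 Ω
Step 3 — Series combination: Z_total = R + C = 4750 - j2.588e+06 Ω = 2.588e+06∠-89.9° Ω.
Step 4 — Power factor: PF = cos(φ) = Re(Z)/|Z| = 4750/2.588e+06 = 0.001835.
Step 5 — Type: Im(Z) = -2.588e+06 ⇒ leading (phase φ = -89.9°).

PF = 0.001835 (leading, φ = -89.9°)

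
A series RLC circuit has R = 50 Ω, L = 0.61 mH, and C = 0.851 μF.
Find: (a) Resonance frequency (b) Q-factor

Step 1 — Resonance condition Im(Z)=0 gives ω₀ = 1/√(LC).
Step 2 — ω₀ = 1/√(0.00061·8.51e-07) = 4.389e+04 rad/s.
Step 3 — f₀ = ω₀/(2π) = 6985 Hz.
Step 4 — Series Q: Q = ω₀L/R = 4.389e+04·0.00061/50 = 0.5355.

(a) f₀ = 6985 Hz  (b) Q = 0.5355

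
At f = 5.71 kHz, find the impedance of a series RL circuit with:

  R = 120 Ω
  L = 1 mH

Step 1 — Angular frequency: ω = 2π·f = 2π·5710 = 3.588e+04 rad/s.
Step 2 — Component impedances:
  R: Z = R = 120 Ω
  L: Z = jωL = j·3.588e+04·0.001 = 0 + j35.88 Ω
Step 3 — Series combination: Z_total = R + L = 120 + j35.88 Ω = 125.2∠16.6° Ω.

Z = 120 + j35.88 Ω = 125.2∠16.6° Ω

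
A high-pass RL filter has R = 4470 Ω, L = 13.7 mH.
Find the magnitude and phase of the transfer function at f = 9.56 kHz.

Step 1 — Angular frequency: ω = 2π·9560 = 6.007e+04 rad/s.
Step 2 — Transfer function: H(jω) = jωL/(R + jωL).
Step 3 — Numerator jωL = j·822.9; denominator R + jωL = 4470 + j822.9.
Step 4 — H = 0.03278 + j0.1781.
Step 5 — Magnitude: |H| = 0.1811 (-14.8 dB); phase: φ = 79.6°.

|H| = 0.1811 (-14.8 dB), φ = 79.6°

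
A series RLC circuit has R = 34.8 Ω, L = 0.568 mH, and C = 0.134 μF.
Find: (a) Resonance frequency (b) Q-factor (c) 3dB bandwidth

Step 1 — Resonance: ω₀ = 1/√(LC) = 1/√(0.000568·1.34e-07) = 1.146e+05 rad/s.
Step 2 — f₀ = ω₀/(2π) = 1.824e+04 Hz.
Step 3 — Series Q: Q = ω₀L/R = 1.146e+05·0.000568/34.8 = 1.871.
Step 4 — Bandwidth: Δω = ω₀/Q = 6.127e+04 rad/s; BW = Δω/(2π) = 9751 Hz.

(a) f₀ = 1.824e+04 Hz  (b) Q = 1.871  (c) BW = 9751 Hz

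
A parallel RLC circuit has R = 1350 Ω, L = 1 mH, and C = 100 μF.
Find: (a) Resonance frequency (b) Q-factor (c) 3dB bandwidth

Step 1 — Resonance: ω₀ = 1/√(LC) = 1/√(0.001·0.0001) = 3162 rad/s.
Step 2 — f₀ = ω₀/(2π) = 503.3 Hz.
Step 3 — Parallel Q: Q = R/(ω₀L) = 1350/(3162·0.001) = 426.9.
Step 4 — Bandwidth: Δω = ω₀/Q = 7.407 rad/s; BW = Δω/(2π) = 1.179 Hz.

(a) f₀ = 503.3 Hz  (b) Q = 426.9  (c) BW = 1.179 Hz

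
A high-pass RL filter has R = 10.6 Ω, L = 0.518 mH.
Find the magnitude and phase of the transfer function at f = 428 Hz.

Step 1 — Angular frequency: ω = 2π·428 = 2689 rad/s.
Step 2 — Transfer function: H(jω) = jωL/(R + jωL).
Step 3 — Numerator jωL = j·1.393; denominator R + jωL = 10.6 + j1.393.
Step 4 — H = 0.01698 + j0.1292.
Step 5 — Magnitude: |H| = 0.1303 (-17.7 dB); phase: φ = 82.5°.

|H| = 0.1303 (-17.7 dB), φ = 82.5°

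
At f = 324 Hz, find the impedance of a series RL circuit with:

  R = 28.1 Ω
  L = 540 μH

Step 1 — Angular frequency: ω = 2π·f = 2π·324 = 2036 rad/s.
Step 2 — Component impedances:
  R: Z = R = 28.1 Ω
  L: Z = jωL = j·2036·0.00054 = 0 + j1.099 Ω
Step 3 — Series combination: Z_total = R + L = 28.1 + j1.099 Ω = 28.12∠2.2° Ω.

Z = 28.1 + j1.099 Ω = 28.12∠2.2° Ω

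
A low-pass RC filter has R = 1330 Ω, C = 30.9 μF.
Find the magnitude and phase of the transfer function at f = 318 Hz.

Step 1 — Angular frequency: ω = 2π·318 = 1998 rad/s.
Step 2 — Transfer function: H(jω) = 1/(1 + jωRC).
Step 3 — Denominator: 1 + jωRC = 1 + j·1998·1330·3.09e-05 = 1 + j82.11.
Step 4 — H = 0.0001483 - j0.01218.
Step 5 — Magnitude: |H| = 0.01218 (-38.3 dB); phase: φ = -89.3°.

|H| = 0.01218 (-38.3 dB), φ = -89.3°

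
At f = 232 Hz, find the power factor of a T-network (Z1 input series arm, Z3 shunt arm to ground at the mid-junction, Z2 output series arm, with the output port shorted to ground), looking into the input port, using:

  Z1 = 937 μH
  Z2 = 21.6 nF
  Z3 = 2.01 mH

Step 1 — Angular frequency: ω = 2π·f = 2π·232 = 1458 rad/s.
Step 2 — Component impedances:
  Z1: Z = jωL = j·1458·0.000937 = 0 + j1.366 Ω
  Z2: Z = 1/(jωC) = -j/(ω·C) = 0 - j3.176e+04 Ω
  Z3: Z = jωL = j·1458·0.00201 = 0 + j2.93 Ω
Step 3 — With the output port shorted to ground, the output series arm Z2 runs from the junction to ground; the shunt arm Z3 also runs from the junction to ground. They appear in parallel: Z3 || Z2 = 0 + j2.93 Ω.
Step 4 — Series with input arm Z1: Z_in = Z1 + (Z3 || Z2) = 0 + j4.296 Ω = 4.296∠90.0° Ω.
Step 5 — Power factor: PF = cos(φ) = Re(Z)/|Z| = 0/4.296 = 0.
Step 6 — Type: Im(Z) = 4.296 ⇒ lagging (phase φ = 90.0°).

PF = 0 (lagging, φ = 90.0°)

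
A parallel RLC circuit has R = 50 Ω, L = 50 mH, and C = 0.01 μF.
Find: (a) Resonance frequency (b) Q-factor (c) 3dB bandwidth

Step 1 — Resonance: ω₀ = 1/√(LC) = 1/√(0.05·1e-08) = 4.472e+04 rad/s.
Step 2 — f₀ = ω₀/(2π) = 7118 Hz.
Step 3 — Parallel Q: Q = R/(ω₀L) = 50/(4.472e+04·0.05) = 0.02236.
Step 4 — Bandwidth: Δω = ω₀/Q = 2e+06 rad/s; BW = Δω/(2π) = 3.183e+05 Hz.

(a) f₀ = 7118 Hz  (b) Q = 0.02236  (c) BW = 3.183e+05 Hz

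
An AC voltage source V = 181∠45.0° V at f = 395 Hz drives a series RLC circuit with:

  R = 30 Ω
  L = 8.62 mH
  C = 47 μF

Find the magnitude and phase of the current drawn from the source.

Step 1 — Angular frequency: ω = 2π·f = 2π·395 = 2482 rad/s.
Step 2 — Component impedances:
  R: Z = R = 30 Ω
  L: Z = jωL = j·2482·0.00862 = 0 + j21.39 Ω
  C: Z = 1/(jωC) = -j/(ω·C) = 0 - j8.573 Ω
Step 3 — Series combination: Z_total = R + L + C = 30 + j12.82 Ω = 32.62∠23.1° Ω.
Step 4 — Source phasor: V = 181∠45.0° V = 128 + j128 V.
Step 5 — Ohm's law: I = V / Z_total = (128 + j128) / (30 + j12.82) = 5.149 + j2.066 A.
Step 6 — Convert to polar: |I| = 5.548 A, ∠I = 21.9°.

I = 5.548∠21.9° A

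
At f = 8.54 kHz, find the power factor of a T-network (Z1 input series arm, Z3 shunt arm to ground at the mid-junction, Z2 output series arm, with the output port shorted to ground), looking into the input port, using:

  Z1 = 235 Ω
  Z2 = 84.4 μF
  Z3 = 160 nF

Step 1 — Angular frequency: ω = 2π·f = 2π·8540 = 5.366e+04 rad/s.
Step 2 — Component impedances:
  Z1: Z = R = 235 Ω
  Z2: Z = 1/(jωC) = -j/(ω·C) = 0 - j0.2208 Ω
  Z3: Z = 1/(jωC) = -j/(ω·C) = 0 - j116.5 Ω
Step 3 — With the output port shorted to ground, the output series arm Z2 runs from the junction to ground; the shunt arm Z3 also runs from the junction to ground. They appear in parallel: Z3 || Z2 = 0 - j0.2204 Ω.
Step 4 — Series with input arm Z1: Z_in = Z1 + (Z3 || Z2) = 235 - j0.2204 Ω = 235∠-0.1° Ω.
Step 5 — Power factor: PF = cos(φ) = Re(Z)/|Z| = 235/235 = 1.
Step 6 — Type: Im(Z) = -0.2204 ⇒ leading (phase φ = -0.1°).

PF = 1 (leading, φ = -0.1°)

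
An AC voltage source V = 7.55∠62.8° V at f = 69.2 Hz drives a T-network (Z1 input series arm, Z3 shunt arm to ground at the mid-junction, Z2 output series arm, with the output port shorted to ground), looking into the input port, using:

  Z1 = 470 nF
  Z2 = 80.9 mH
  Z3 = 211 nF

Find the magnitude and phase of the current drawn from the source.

Step 1 — Angular frequency: ω = 2π·f = 2π·69.2 = 434.8 rad/s.
Step 2 — Component impedances:
  Z1: Z = 1/(jωC) = -j/(ω·C) = 0 - j4893 Ω
  Z2: Z = jωL = j·434.8·0.0809 = 0 + j35.18 Ω
  Z3: Z = 1/(jωC) = -j/(ω·C) = 0 - j1.09e+04 Ω
Step 3 — With the output port shorted to ground, the output series arm Z2 runs from the junction to ground; the shunt arm Z3 also runs from the junction to ground. They appear in parallel: Z3 || Z2 = 0 + j35.29 Ω.
Step 4 — Series with input arm Z1: Z_in = Z1 + (Z3 || Z2) = 0 - j4858 Ω = 4858∠-90.0° Ω.
Step 5 — Source phasor: V = 7.55∠62.8° V = 3.451 + j6.715 V.
Step 6 — Ohm's law: I = V / Z_total = (3.451 + j6.715) / (0 - j4858) = -0.001382 + j0.0007104 A.
Step 7 — Convert to polar: |I| = 0.001554 A, ∠I = 152.8°.

I = 0.001554∠152.8° A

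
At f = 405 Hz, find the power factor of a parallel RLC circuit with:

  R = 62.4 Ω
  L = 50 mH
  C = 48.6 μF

Step 1 — Angular frequency: ω = 2π·f = 2π·405 = 2545 rad/s.
Step 2 — Component impedances:
  R: Z = R = 62.4 Ω
  L: Z = jωL = j·2545·0.05 = 0 + j127.2 Ω
  C: Z = 1/(jωC) = -j/(ω·C) = 0 - j8.086 Ω
Step 3 — Parallel combination: 1/Z_total = 1/R + 1/L + 1/C; Z_total = 1.172 - j8.472 Ω = 8.553∠-82.1° Ω.
Step 4 — Power factor: PF = cos(φ) = Re(Z)/|Z| = 1.1724/8.5532 = 0.1371.
Step 5 — Type: Im(Z) = -8.472 ⇒ leading (phase φ = -82.1°).

PF = 0.1371 (leading, φ = -82.1°)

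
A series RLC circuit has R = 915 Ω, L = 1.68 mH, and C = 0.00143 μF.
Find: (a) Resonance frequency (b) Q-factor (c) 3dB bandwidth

Step 1 — Resonance: ω₀ = 1/√(LC) = 1/√(0.00168·1.43e-09) = 6.452e+05 rad/s.
Step 2 — f₀ = ω₀/(2π) = 1.027e+05 Hz.
Step 3 — Series Q: Q = ω₀L/R = 6.452e+05·0.00168/915 = 1.185.
Step 4 — Bandwidth: Δω = ω₀/Q = 5.446e+05 rad/s; BW = Δω/(2π) = 8.668e+04 Hz.

(a) f₀ = 1.027e+05 Hz  (b) Q = 1.185  (c) BW = 8.668e+04 Hz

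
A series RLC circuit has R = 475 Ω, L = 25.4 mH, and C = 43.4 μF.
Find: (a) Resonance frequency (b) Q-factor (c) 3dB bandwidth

Step 1 — Resonance condition Im(Z)=0 gives ω₀ = 1/√(LC).
Step 2 — ω₀ = 1/√(0.0254·4.34e-05) = 952.4 rad/s.
Step 3 — f₀ = ω₀/(2π) = 151.6 Hz.
Step 4 — Series Q: Q = ω₀L/R = 952.4·0.0254/475 = 0.05093.
Step 5 — 3dB bandwidth: Δω = ω₀/Q = 1.87e+04 rad/s; BW = Δω/(2π) = 2976 Hz.

(a) f₀ = 151.6 Hz  (b) Q = 0.05093  (c) BW = 2976 Hz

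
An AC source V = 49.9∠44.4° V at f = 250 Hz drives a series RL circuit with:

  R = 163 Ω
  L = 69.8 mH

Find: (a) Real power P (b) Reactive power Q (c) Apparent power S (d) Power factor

Step 1 — Angular frequency: ω = 2π·f = 2π·250 = 1571 rad/s.
Step 2 — Component impedances:
  R: Z = R = 163 Ω
  L: Z = jωL = j·1571·0.0698 = 0 + j109.6 Ω
Step 3 — Series combination: Z_total = R + L = 163 + j109.6 Ω = 196.4∠33.9° Ω.
Step 4 — Source phasor: V = 49.9∠44.4° V = 35.65 + j34.91 V.
Step 5 — Current: I = V / Z = 0.2498 + j0.04617 A = 0.254∠10.5° A.
Step 6 — Complex power: S = V·I* = 10.52 + j7.075 VA.
Step 7 — Real power: P = Re(S) = 10.52 W.
Step 8 — Reactive power: Q = Im(S) = 7.075 VAR.
Step 9 — Apparent power: |S| = 12.68 VA.
Step 10 — Power factor: PF = P/|S| = 0.8298 (lagging).

(a) P = 10.52 W  (b) Q = 7.075 VAR  (c) S = 12.68 VA  (d) PF = 0.8298 (lagging)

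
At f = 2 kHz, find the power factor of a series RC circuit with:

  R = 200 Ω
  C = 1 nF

Step 1 — Angular frequency: ω = 2π·f = 2π·2000 = 1.257e+04 rad/s.
Step 2 — Component impedances:
  R: Z = R = 200 Ω
  C: Z = 1/(jωC) = -j/(ω·C) = 0 - j7.958e+04 Ω
Step 3 — Series combination: Z_total = R + C = 200 - j7.958e+04 Ω = 7.958e+04∠-89.9° Ω.
Step 4 — Power factor: PF = cos(φ) = Re(Z)/|Z| = 200/7.958e+04 = 0.002513.
Step 5 — Type: Im(Z) = -7.958e+04 ⇒ leading (phase φ = -89.9°).

PF = 0.002513 (leading, φ = -89.9°)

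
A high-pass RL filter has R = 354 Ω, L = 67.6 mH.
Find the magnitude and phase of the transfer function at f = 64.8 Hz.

Step 1 — Angular frequency: ω = 2π·64.8 = 407.2 rad/s.
Step 2 — Transfer function: H(jω) = jωL/(R + jωL).
Step 3 — Numerator jωL = j·27.52; denominator R + jωL = 354 + j27.52.
Step 4 — H = 0.006009 + j0.07728.
Step 5 — Magnitude: |H| = 0.07752 (-22.2 dB); phase: φ = 85.6°.

|H| = 0.07752 (-22.2 dB), φ = 85.6°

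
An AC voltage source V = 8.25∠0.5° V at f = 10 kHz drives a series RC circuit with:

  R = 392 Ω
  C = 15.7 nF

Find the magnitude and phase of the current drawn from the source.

Step 1 — Angular frequency: ω = 2π·f = 2π·1e+04 = 6.283e+04 rad/s.
Step 2 — Component impedances:
  R: Z = R = 392 Ω
  C: Z = 1/(jωC) = -j/(ω·C) = 0 - j1014 Ω
Step 3 — Series combination: Z_total = R + C = 392 - j1014 Ω = 1087∠-68.9° Ω.
Step 4 — Source phasor: V = 8.25∠0.5° V = 8.25 + j0.07199 V.
Step 5 — Ohm's law: I = V / Z_total = (8.25 + j0.07199) / (392 - j1014) = 0.002676 + j0.007103 A.
Step 6 — Convert to polar: |I| = 0.007591 A, ∠I = 69.4°.

I = 0.007591∠69.4° A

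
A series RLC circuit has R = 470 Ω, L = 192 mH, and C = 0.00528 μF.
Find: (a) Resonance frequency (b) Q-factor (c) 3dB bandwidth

Step 1 — Resonance: ω₀ = 1/√(LC) = 1/√(0.192·5.28e-09) = 3.141e+04 rad/s.
Step 2 — f₀ = ω₀/(2π) = 4999 Hz.
Step 3 — Series Q: Q = ω₀L/R = 3.141e+04·0.192/470 = 12.83.
Step 4 — Bandwidth: Δω = ω₀/Q = 2448 rad/s; BW = Δω/(2π) = 389.6 Hz.

(a) f₀ = 4999 Hz  (b) Q = 12.83  (c) BW = 389.6 Hz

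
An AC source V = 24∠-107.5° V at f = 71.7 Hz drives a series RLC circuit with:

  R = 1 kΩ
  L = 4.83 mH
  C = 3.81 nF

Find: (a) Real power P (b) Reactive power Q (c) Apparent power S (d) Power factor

Step 1 — Angular frequency: ω = 2π·f = 2π·71.7 = 450.5 rad/s.
Step 2 — Component impedances:
  R: Z = R = 1000 Ω
  L: Z = jωL = j·450.5·0.00483 = 0 + j2.176 Ω
  C: Z = 1/(jωC) = -j/(ω·C) = 0 - j5.826e+05 Ω
Step 3 — Series combination: Z_total = R + L + C = 1000 - j5.826e+05 Ω = 5.826e+05∠-89.9° Ω.
Step 4 — Source phasor: V = 24∠-107.5° V = -7.217 - j22.89 V.
Step 5 — Current: I = V / Z = 3.927e-05 - j1.245e-05 A = 4.119e-05∠-17.6° A.
Step 6 — Complex power: S = V·I* = 1.697e-06 - j0.0009887 VA.
Step 7 — Real power: P = Re(S) = 1.697e-06 W.
Step 8 — Reactive power: Q = Im(S) = -0.0009887 VAR.
Step 9 — Apparent power: |S| = 0.0009887 VA.
Step 10 — Power factor: PF = P/|S| = 0.001716 (leading).

(a) P = 1.697e-06 W  (b) Q = -0.0009887 VAR  (c) S = 0.0009887 VA  (d) PF = 0.001716 (leading)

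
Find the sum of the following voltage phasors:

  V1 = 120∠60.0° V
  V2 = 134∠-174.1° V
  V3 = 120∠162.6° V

Step 1 — Convert each phasor to rectangular form:
  V1 = 120·(cos(60.0°) + j·sin(60.0°)) = 60 + j103.9 V
  V2 = 134·(cos(-174.1°) + j·sin(-174.1°)) = -133.3 - j13.77 V
  V3 = 120·(cos(162.6°) + j·sin(162.6°)) = -114.5 + j35.88 V
Step 2 — Sum components: V_total = -187.8 + j126 V.
Step 3 — Convert to polar: |V_total| = 226.2 V, ∠V_total = 146.1°.

V_total = 226.2∠146.1° V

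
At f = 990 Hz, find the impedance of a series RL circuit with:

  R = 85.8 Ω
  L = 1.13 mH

Step 1 — Angular frequency: ω = 2π·f = 2π·990 = 6220 rad/s.
Step 2 — Component impedances:
  R: Z = R = 85.8 Ω
  L: Z = jωL = j·6220·0.00113 = 0 + j7.029 Ω
Step 3 — Series combination: Z_total = R + L = 85.8 + j7.029 Ω = 86.09∠4.7° Ω.

Z = 85.8 + j7.029 Ω = 86.09∠4.7° Ω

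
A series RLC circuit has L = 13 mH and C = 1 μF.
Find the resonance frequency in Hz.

Step 1 — Resonance condition Im(Z)=0 gives ω₀ = 1/√(LC).
Step 2 — ω₀ = 1/√(0.013·1e-06) = 8771 rad/s.
Step 3 — f₀ = ω₀/(2π) = 1396 Hz.

f₀ = 1396 Hz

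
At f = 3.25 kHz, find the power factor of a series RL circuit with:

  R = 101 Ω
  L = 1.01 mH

Step 1 — Angular frequency: ω = 2π·f = 2π·3250 = 2.042e+04 rad/s.
Step 2 — Component impedances:
  R: Z = R = 101 Ω
  L: Z = jωL = j·2.042e+04·0.00101 = 0 + j20.62 Ω
Step 3 — Series combination: Z_total = R + L = 101 + j20.62 Ω = 103.1∠11.5° Ω.
Step 4 — Power factor: PF = cos(φ) = Re(Z)/|Z| = 101/103.08 = 0.9798.
Step 5 — Type: Im(Z) = 20.62 ⇒ lagging (phase φ = 11.5°).

PF = 0.9798 (lagging, φ = 11.5°)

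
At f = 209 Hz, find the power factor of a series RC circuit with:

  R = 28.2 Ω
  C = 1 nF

Step 1 — Angular frequency: ω = 2π·f = 2π·209 = 1313 rad/s.
Step 2 — Component impedances:
  R: Z = R = 28.2 Ω
  C: Z = 1/(jωC) = -j/(ω·C) = 0 - j7.615e+05 Ω
Step 3 — Series combination: Z_total = R + C = 28.2 - j7.615e+05 Ω = 7.615e+05∠-90.0° Ω.
Step 4 — Power factor: PF = cos(φ) = Re(Z)/|Z| = 28.2/7.615e+05 = 3.703e-05.
Step 5 — Type: Im(Z) = -7.615e+05 ⇒ leading (phase φ = -90.0°).

PF = 3.703e-05 (leading, φ = -90.0°)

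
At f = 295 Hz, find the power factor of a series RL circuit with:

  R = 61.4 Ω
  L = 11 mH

Step 1 — Angular frequency: ω = 2π·f = 2π·295 = 1854 rad/s.
Step 2 — Component impedances:
  R: Z = R = 61.4 Ω
  L: Z = jωL = j·1854·0.011 = 0 + j20.39 Ω
Step 3 — Series combination: Z_total = R + L = 61.4 + j20.39 Ω = 64.7∠18.4° Ω.
Step 4 — Power factor: PF = cos(φ) = Re(Z)/|Z| = 61.4/64.7 = 0.949.
Step 5 — Type: Im(Z) = 20.39 ⇒ lagging (phase φ = 18.4°).

PF = 0.949 (lagging, φ = 18.4°)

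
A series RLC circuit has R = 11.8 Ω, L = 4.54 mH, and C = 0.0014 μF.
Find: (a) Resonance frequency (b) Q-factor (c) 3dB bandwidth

Step 1 — Resonance: ω₀ = 1/√(LC) = 1/√(0.00454·1.4e-09) = 3.967e+05 rad/s.
Step 2 — f₀ = ω₀/(2π) = 6.313e+04 Hz.
Step 3 — Series Q: Q = ω₀L/R = 3.967e+05·0.00454/11.8 = 152.6.
Step 4 — Bandwidth: Δω = ω₀/Q = 2599 rad/s; BW = Δω/(2π) = 413.7 Hz.

(a) f₀ = 6.313e+04 Hz  (b) Q = 152.6  (c) BW = 413.7 Hz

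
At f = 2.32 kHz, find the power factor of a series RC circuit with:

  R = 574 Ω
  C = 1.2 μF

Step 1 — Angular frequency: ω = 2π·f = 2π·2320 = 1.458e+04 rad/s.
Step 2 — Component impedances:
  R: Z = R = 574 Ω
  C: Z = 1/(jωC) = -j/(ω·C) = 0 - j57.17 Ω
Step 3 — Series combination: Z_total = R + C = 574 - j57.17 Ω = 576.8∠-5.7° Ω.
Step 4 — Power factor: PF = cos(φ) = Re(Z)/|Z| = 574/576.8 = 0.9951.
Step 5 — Type: Im(Z) = -57.17 ⇒ leading (phase φ = -5.7°).

PF = 0.9951 (leading, φ = -5.7°)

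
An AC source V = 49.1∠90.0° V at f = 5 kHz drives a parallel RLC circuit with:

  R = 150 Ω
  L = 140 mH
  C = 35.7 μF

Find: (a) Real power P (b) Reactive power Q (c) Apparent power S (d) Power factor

Step 1 — Angular frequency: ω = 2π·f = 2π·5000 = 3.142e+04 rad/s.
Step 2 — Component impedances:
  R: Z = R = 150 Ω
  L: Z = jωL = j·3.142e+04·0.14 = 0 + j4398 Ω
  C: Z = 1/(jωC) = -j/(ω·C) = 0 - j0.8916 Ω
Step 3 — Parallel combination: 1/Z_total = 1/R + 1/L + 1/C; Z_total = 0.005302 - j0.8918 Ω = 0.8918∠-89.7° Ω.
Step 4 — Source phasor: V = 49.1∠90.0° V = 0 + j49.1 V.
Step 5 — Current: I = V / Z = -55.06 + j0.3273 A = 55.06∠179.7° A.
Step 6 — Complex power: S = V·I* = 16.07 - j2703 VA.
Step 7 — Real power: P = Re(S) = 16.07 W.
Step 8 — Reactive power: Q = Im(S) = -2703 VAR.
Step 9 — Apparent power: |S| = 2703 VA.
Step 10 — Power factor: PF = P/|S| = 0.005945 (leading).

(a) P = 16.07 W  (b) Q = -2703 VAR  (c) S = 2703 VA  (d) PF = 0.005945 (leading)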